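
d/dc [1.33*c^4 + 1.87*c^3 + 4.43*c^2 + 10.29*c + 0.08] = 5.32*c^3 + 5.61*c^2 + 8.86*c + 10.29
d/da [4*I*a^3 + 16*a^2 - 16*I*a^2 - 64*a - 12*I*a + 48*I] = 12*I*a^2 + 32*a*(1 - I) - 64 - 12*I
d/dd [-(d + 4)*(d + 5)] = -2*d - 9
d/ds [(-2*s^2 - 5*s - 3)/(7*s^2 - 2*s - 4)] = (39*s^2 + 58*s + 14)/(49*s^4 - 28*s^3 - 52*s^2 + 16*s + 16)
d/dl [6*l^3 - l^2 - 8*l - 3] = 18*l^2 - 2*l - 8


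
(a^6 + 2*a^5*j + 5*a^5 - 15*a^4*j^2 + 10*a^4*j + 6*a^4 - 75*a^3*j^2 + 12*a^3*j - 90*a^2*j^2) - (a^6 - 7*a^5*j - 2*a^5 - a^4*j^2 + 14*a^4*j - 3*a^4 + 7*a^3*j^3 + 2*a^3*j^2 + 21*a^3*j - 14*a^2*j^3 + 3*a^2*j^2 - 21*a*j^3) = 9*a^5*j + 7*a^5 - 14*a^4*j^2 - 4*a^4*j + 9*a^4 - 7*a^3*j^3 - 77*a^3*j^2 - 9*a^3*j + 14*a^2*j^3 - 93*a^2*j^2 + 21*a*j^3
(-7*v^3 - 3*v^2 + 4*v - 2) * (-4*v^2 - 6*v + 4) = 28*v^5 + 54*v^4 - 26*v^3 - 28*v^2 + 28*v - 8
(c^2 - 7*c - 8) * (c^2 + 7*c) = c^4 - 57*c^2 - 56*c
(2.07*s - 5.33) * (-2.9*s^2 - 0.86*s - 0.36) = -6.003*s^3 + 13.6768*s^2 + 3.8386*s + 1.9188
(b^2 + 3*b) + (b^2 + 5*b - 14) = 2*b^2 + 8*b - 14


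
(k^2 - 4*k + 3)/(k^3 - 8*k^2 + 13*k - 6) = (k - 3)/(k^2 - 7*k + 6)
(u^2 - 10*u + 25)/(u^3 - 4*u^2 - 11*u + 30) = (u - 5)/(u^2 + u - 6)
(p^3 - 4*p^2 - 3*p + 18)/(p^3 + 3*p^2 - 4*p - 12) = (p^2 - 6*p + 9)/(p^2 + p - 6)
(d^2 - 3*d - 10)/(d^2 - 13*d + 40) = (d + 2)/(d - 8)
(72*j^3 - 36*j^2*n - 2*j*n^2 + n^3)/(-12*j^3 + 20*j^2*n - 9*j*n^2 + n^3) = (-6*j - n)/(j - n)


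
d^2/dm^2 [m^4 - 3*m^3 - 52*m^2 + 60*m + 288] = 12*m^2 - 18*m - 104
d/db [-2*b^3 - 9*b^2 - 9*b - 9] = -6*b^2 - 18*b - 9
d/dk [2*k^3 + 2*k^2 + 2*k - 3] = 6*k^2 + 4*k + 2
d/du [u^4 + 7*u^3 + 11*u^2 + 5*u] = 4*u^3 + 21*u^2 + 22*u + 5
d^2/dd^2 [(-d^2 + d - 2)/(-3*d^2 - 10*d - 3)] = 2*(-39*d^3 + 27*d^2 + 207*d + 221)/(27*d^6 + 270*d^5 + 981*d^4 + 1540*d^3 + 981*d^2 + 270*d + 27)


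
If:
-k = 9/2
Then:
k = -9/2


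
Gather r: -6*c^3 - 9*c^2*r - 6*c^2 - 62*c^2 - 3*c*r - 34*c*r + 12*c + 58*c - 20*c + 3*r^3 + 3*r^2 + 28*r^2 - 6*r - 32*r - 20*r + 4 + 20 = -6*c^3 - 68*c^2 + 50*c + 3*r^3 + 31*r^2 + r*(-9*c^2 - 37*c - 58) + 24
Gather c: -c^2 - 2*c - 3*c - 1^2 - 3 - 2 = -c^2 - 5*c - 6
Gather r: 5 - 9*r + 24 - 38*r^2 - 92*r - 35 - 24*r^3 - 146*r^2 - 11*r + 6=-24*r^3 - 184*r^2 - 112*r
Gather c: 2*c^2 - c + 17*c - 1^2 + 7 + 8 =2*c^2 + 16*c + 14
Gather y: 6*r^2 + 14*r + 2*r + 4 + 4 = 6*r^2 + 16*r + 8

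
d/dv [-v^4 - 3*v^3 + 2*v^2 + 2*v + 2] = -4*v^3 - 9*v^2 + 4*v + 2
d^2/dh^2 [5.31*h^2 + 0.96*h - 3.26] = 10.6200000000000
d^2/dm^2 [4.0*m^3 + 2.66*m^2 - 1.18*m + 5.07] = 24.0*m + 5.32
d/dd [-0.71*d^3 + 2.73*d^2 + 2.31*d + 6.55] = -2.13*d^2 + 5.46*d + 2.31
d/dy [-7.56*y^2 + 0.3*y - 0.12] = 0.3 - 15.12*y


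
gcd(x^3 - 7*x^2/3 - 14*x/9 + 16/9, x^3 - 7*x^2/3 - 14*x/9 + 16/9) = x^3 - 7*x^2/3 - 14*x/9 + 16/9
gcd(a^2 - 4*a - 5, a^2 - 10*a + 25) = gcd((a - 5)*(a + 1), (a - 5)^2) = a - 5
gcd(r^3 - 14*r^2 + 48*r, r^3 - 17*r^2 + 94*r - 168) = r - 6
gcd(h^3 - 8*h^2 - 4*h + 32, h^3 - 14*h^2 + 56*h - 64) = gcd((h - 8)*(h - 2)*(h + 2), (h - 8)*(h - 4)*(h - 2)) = h^2 - 10*h + 16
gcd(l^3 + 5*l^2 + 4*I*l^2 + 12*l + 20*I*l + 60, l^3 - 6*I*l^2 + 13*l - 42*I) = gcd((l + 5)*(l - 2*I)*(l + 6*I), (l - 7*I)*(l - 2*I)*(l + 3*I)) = l - 2*I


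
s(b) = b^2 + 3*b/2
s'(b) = 2*b + 3/2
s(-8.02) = 52.29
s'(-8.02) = -14.54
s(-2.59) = 2.82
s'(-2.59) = -3.68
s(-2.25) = 1.69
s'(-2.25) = -3.00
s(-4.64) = 14.57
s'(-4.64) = -7.78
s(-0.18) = -0.24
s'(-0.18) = 1.14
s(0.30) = 0.54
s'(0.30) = 2.10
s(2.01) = 7.06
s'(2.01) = 5.52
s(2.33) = 8.92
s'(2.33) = 6.16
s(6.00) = 45.00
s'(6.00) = 13.50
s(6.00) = 45.00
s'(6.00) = 13.50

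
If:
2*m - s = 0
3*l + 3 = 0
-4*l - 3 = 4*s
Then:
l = -1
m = 1/8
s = 1/4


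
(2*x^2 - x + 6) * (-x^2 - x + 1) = -2*x^4 - x^3 - 3*x^2 - 7*x + 6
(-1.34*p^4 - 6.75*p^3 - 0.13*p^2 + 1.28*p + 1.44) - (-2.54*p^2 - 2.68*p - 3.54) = -1.34*p^4 - 6.75*p^3 + 2.41*p^2 + 3.96*p + 4.98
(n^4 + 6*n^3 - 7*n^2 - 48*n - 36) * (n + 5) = n^5 + 11*n^4 + 23*n^3 - 83*n^2 - 276*n - 180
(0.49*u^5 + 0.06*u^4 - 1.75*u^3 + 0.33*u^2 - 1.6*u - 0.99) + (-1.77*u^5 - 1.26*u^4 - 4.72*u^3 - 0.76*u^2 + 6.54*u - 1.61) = -1.28*u^5 - 1.2*u^4 - 6.47*u^3 - 0.43*u^2 + 4.94*u - 2.6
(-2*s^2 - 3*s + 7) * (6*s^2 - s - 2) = -12*s^4 - 16*s^3 + 49*s^2 - s - 14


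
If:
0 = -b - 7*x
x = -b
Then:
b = 0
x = 0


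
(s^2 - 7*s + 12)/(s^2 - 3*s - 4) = (s - 3)/(s + 1)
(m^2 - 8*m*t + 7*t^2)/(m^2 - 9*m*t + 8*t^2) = (-m + 7*t)/(-m + 8*t)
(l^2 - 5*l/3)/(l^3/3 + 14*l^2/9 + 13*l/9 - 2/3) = 3*l*(3*l - 5)/(3*l^3 + 14*l^2 + 13*l - 6)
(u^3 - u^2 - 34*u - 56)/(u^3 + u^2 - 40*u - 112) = (u + 2)/(u + 4)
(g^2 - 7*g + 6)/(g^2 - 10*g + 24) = (g - 1)/(g - 4)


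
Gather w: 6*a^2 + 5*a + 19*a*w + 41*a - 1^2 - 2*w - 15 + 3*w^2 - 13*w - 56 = 6*a^2 + 46*a + 3*w^2 + w*(19*a - 15) - 72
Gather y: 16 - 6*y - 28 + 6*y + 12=0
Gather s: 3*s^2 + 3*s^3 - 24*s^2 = 3*s^3 - 21*s^2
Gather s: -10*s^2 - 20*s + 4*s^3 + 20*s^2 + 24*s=4*s^3 + 10*s^2 + 4*s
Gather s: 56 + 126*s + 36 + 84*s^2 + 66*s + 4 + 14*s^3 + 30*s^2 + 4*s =14*s^3 + 114*s^2 + 196*s + 96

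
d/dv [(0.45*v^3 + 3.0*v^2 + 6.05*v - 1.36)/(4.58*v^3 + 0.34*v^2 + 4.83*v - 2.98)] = (8.88178419700125e-16*v^5 - 13.587*v^4 - 51.071*v^3 + 27.0964*v^2 - 16.9552*v - 11.4602)/(20.9764*v^6 + 3.1144*v^5 + 44.3584*v^4 - 24.0124*v^3 + 21.3025*v^2 - 28.7868*v + 8.8804)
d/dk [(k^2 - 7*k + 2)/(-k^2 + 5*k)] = 2*(-k^2 + 2*k - 5)/(k^2*(k^2 - 10*k + 25))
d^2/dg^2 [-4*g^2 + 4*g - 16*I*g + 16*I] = -8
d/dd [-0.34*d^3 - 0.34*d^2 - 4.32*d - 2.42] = -1.02*d^2 - 0.68*d - 4.32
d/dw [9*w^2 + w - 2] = 18*w + 1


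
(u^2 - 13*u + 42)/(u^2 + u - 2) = (u^2 - 13*u + 42)/(u^2 + u - 2)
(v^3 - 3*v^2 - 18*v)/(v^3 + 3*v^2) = (v - 6)/v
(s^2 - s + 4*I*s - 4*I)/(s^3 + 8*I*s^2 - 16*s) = (s - 1)/(s*(s + 4*I))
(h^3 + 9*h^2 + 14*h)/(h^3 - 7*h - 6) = h*(h + 7)/(h^2 - 2*h - 3)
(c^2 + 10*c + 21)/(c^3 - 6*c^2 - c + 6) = (c^2 + 10*c + 21)/(c^3 - 6*c^2 - c + 6)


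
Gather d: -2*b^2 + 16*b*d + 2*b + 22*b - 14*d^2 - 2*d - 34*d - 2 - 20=-2*b^2 + 24*b - 14*d^2 + d*(16*b - 36) - 22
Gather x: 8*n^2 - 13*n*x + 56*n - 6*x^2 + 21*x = 8*n^2 + 56*n - 6*x^2 + x*(21 - 13*n)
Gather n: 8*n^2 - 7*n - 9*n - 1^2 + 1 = 8*n^2 - 16*n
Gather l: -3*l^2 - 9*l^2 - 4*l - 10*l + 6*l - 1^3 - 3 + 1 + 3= -12*l^2 - 8*l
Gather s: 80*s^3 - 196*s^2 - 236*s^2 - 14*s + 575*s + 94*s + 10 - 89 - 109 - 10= 80*s^3 - 432*s^2 + 655*s - 198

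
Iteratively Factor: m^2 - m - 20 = (m + 4)*(m - 5)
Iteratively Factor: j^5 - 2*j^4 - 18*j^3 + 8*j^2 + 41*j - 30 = (j - 1)*(j^4 - j^3 - 19*j^2 - 11*j + 30) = (j - 1)^2*(j^3 - 19*j - 30) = (j - 1)^2*(j + 3)*(j^2 - 3*j - 10) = (j - 5)*(j - 1)^2*(j + 3)*(j + 2)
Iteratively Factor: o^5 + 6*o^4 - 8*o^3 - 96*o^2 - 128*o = (o - 4)*(o^4 + 10*o^3 + 32*o^2 + 32*o) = (o - 4)*(o + 2)*(o^3 + 8*o^2 + 16*o) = o*(o - 4)*(o + 2)*(o^2 + 8*o + 16) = o*(o - 4)*(o + 2)*(o + 4)*(o + 4)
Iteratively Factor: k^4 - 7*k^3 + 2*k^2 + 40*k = (k - 5)*(k^3 - 2*k^2 - 8*k) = (k - 5)*(k - 4)*(k^2 + 2*k) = k*(k - 5)*(k - 4)*(k + 2)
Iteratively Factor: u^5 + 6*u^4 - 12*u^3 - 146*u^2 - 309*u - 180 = (u + 1)*(u^4 + 5*u^3 - 17*u^2 - 129*u - 180) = (u + 1)*(u + 3)*(u^3 + 2*u^2 - 23*u - 60) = (u - 5)*(u + 1)*(u + 3)*(u^2 + 7*u + 12) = (u - 5)*(u + 1)*(u + 3)^2*(u + 4)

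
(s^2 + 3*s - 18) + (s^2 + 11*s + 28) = 2*s^2 + 14*s + 10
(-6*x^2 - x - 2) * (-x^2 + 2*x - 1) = 6*x^4 - 11*x^3 + 6*x^2 - 3*x + 2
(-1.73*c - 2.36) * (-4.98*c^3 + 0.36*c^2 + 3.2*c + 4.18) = 8.6154*c^4 + 11.13*c^3 - 6.3856*c^2 - 14.7834*c - 9.8648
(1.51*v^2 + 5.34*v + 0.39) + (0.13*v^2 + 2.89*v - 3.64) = 1.64*v^2 + 8.23*v - 3.25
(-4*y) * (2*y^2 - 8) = -8*y^3 + 32*y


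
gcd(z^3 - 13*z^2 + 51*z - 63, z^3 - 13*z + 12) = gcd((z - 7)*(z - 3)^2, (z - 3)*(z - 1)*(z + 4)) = z - 3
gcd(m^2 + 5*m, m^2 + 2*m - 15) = m + 5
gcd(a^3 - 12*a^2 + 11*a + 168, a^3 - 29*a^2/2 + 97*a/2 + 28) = a^2 - 15*a + 56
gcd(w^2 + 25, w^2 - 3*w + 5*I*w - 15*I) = w + 5*I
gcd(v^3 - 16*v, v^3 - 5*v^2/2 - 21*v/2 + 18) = v - 4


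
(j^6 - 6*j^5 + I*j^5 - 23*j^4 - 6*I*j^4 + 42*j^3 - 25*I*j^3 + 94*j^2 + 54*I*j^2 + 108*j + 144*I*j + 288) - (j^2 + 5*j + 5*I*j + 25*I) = j^6 - 6*j^5 + I*j^5 - 23*j^4 - 6*I*j^4 + 42*j^3 - 25*I*j^3 + 93*j^2 + 54*I*j^2 + 103*j + 139*I*j + 288 - 25*I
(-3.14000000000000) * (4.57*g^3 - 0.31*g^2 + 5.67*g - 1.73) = -14.3498*g^3 + 0.9734*g^2 - 17.8038*g + 5.4322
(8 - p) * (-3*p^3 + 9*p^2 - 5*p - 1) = 3*p^4 - 33*p^3 + 77*p^2 - 39*p - 8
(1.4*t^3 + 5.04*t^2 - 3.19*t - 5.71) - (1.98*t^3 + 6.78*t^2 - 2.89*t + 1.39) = -0.58*t^3 - 1.74*t^2 - 0.3*t - 7.1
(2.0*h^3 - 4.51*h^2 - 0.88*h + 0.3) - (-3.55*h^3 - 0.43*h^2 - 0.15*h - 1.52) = 5.55*h^3 - 4.08*h^2 - 0.73*h + 1.82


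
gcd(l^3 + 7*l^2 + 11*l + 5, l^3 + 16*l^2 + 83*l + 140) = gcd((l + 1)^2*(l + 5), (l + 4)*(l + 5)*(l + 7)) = l + 5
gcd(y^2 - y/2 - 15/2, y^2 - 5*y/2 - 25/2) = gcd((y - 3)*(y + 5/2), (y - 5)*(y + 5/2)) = y + 5/2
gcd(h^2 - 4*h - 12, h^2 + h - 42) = h - 6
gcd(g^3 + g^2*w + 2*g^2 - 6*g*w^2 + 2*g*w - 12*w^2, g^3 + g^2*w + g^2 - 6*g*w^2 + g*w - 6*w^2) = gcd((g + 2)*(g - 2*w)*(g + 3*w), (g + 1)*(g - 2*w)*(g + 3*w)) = -g^2 - g*w + 6*w^2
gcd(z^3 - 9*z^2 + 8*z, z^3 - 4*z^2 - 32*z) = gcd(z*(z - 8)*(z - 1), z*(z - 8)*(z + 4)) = z^2 - 8*z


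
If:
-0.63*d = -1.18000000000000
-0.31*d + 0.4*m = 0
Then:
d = 1.87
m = 1.45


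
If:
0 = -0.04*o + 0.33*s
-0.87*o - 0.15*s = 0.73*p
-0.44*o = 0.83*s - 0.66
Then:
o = 1.22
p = -1.49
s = 0.15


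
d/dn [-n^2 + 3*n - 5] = 3 - 2*n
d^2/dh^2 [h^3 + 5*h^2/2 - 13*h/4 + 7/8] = 6*h + 5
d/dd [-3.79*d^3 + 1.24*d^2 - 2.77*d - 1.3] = -11.37*d^2 + 2.48*d - 2.77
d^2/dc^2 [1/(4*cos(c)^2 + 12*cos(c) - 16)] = (-4*sin(c)^4 + 27*sin(c)^2 - 3*cos(c)/4 - 9*cos(3*c)/4 + 3)/(4*(cos(c) - 1)^3*(cos(c) + 4)^3)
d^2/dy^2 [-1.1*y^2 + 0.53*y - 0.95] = -2.20000000000000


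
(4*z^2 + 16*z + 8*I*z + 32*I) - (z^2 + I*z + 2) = 3*z^2 + 16*z + 7*I*z - 2 + 32*I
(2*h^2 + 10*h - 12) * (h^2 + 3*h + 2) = 2*h^4 + 16*h^3 + 22*h^2 - 16*h - 24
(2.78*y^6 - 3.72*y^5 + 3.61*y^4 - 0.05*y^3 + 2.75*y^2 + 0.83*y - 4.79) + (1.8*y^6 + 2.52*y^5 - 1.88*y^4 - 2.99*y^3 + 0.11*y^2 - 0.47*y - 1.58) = 4.58*y^6 - 1.2*y^5 + 1.73*y^4 - 3.04*y^3 + 2.86*y^2 + 0.36*y - 6.37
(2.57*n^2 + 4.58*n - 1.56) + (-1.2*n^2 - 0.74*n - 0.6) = 1.37*n^2 + 3.84*n - 2.16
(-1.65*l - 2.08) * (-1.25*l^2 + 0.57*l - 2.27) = 2.0625*l^3 + 1.6595*l^2 + 2.5599*l + 4.7216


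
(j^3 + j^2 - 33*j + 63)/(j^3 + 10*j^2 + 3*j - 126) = (j - 3)/(j + 6)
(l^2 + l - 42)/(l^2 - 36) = (l + 7)/(l + 6)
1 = 1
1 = 1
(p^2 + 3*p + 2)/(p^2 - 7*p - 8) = (p + 2)/(p - 8)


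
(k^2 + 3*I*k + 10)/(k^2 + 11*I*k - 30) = (k - 2*I)/(k + 6*I)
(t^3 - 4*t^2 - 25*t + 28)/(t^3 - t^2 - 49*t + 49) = (t + 4)/(t + 7)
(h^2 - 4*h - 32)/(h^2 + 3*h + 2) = (h^2 - 4*h - 32)/(h^2 + 3*h + 2)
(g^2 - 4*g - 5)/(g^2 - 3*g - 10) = (g + 1)/(g + 2)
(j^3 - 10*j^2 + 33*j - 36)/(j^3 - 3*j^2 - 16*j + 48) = (j - 3)/(j + 4)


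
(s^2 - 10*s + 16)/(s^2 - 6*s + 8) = (s - 8)/(s - 4)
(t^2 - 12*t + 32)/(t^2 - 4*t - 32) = (t - 4)/(t + 4)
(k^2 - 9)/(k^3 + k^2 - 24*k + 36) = (k + 3)/(k^2 + 4*k - 12)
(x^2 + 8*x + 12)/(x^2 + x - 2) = (x + 6)/(x - 1)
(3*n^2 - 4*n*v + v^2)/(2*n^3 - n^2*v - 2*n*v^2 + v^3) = (-3*n + v)/(-2*n^2 - n*v + v^2)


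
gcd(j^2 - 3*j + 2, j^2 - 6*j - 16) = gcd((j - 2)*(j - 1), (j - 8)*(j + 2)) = 1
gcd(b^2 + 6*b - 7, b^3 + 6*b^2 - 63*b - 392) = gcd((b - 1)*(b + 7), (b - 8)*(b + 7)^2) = b + 7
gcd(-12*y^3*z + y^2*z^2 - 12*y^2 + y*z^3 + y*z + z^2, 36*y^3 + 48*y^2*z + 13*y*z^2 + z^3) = 1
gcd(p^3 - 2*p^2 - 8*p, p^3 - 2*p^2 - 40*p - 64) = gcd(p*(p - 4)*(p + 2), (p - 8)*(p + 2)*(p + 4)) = p + 2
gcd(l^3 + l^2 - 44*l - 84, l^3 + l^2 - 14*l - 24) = l + 2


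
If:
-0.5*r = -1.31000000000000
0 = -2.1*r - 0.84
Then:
No Solution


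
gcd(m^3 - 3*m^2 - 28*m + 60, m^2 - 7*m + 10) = m - 2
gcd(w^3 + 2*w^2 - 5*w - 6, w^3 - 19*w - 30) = w + 3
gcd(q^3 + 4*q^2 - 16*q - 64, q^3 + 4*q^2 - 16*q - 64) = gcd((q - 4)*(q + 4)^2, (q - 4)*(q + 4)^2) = q^3 + 4*q^2 - 16*q - 64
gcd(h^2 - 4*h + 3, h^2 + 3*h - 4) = h - 1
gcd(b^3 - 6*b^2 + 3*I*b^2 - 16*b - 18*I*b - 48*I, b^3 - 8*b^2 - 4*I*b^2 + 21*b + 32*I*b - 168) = b^2 + b*(-8 + 3*I) - 24*I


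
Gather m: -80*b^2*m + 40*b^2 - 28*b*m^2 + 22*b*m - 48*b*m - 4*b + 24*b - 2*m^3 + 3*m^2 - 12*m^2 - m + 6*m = 40*b^2 + 20*b - 2*m^3 + m^2*(-28*b - 9) + m*(-80*b^2 - 26*b + 5)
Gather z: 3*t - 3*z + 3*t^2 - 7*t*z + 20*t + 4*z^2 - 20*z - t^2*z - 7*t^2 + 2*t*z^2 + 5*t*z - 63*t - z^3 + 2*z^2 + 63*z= -4*t^2 - 40*t - z^3 + z^2*(2*t + 6) + z*(-t^2 - 2*t + 40)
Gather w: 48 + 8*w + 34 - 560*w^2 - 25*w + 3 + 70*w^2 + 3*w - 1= -490*w^2 - 14*w + 84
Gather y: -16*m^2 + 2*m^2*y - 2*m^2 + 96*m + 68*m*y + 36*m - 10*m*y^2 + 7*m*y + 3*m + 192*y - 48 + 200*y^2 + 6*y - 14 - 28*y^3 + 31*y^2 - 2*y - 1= -18*m^2 + 135*m - 28*y^3 + y^2*(231 - 10*m) + y*(2*m^2 + 75*m + 196) - 63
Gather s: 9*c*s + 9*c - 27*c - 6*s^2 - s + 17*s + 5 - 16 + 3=-18*c - 6*s^2 + s*(9*c + 16) - 8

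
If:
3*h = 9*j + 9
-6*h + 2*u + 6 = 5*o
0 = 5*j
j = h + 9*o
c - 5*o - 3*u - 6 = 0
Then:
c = 119/6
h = 3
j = 0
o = -1/3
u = 31/6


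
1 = 1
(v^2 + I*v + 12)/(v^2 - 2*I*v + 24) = (v - 3*I)/(v - 6*I)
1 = 1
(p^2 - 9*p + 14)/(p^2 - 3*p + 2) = (p - 7)/(p - 1)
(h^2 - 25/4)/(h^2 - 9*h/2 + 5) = (h + 5/2)/(h - 2)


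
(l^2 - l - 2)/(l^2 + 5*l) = (l^2 - l - 2)/(l*(l + 5))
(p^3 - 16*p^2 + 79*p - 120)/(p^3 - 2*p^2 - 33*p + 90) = (p - 8)/(p + 6)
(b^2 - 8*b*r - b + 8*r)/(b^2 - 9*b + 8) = (b - 8*r)/(b - 8)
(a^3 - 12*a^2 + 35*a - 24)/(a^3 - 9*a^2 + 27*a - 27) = (a^2 - 9*a + 8)/(a^2 - 6*a + 9)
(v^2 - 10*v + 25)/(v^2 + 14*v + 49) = (v^2 - 10*v + 25)/(v^2 + 14*v + 49)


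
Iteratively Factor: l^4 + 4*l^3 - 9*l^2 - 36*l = (l + 4)*(l^3 - 9*l) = (l - 3)*(l + 4)*(l^2 + 3*l) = (l - 3)*(l + 3)*(l + 4)*(l)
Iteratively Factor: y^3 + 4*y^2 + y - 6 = (y + 3)*(y^2 + y - 2) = (y - 1)*(y + 3)*(y + 2)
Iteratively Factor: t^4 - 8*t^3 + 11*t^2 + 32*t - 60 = (t - 5)*(t^3 - 3*t^2 - 4*t + 12) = (t - 5)*(t - 3)*(t^2 - 4) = (t - 5)*(t - 3)*(t - 2)*(t + 2)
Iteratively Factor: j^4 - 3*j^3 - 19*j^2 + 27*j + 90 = (j + 2)*(j^3 - 5*j^2 - 9*j + 45) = (j - 5)*(j + 2)*(j^2 - 9) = (j - 5)*(j - 3)*(j + 2)*(j + 3)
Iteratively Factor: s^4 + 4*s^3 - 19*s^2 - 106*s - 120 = (s + 4)*(s^3 - 19*s - 30) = (s + 2)*(s + 4)*(s^2 - 2*s - 15) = (s + 2)*(s + 3)*(s + 4)*(s - 5)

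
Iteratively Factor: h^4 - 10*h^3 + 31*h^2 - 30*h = (h)*(h^3 - 10*h^2 + 31*h - 30) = h*(h - 2)*(h^2 - 8*h + 15) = h*(h - 5)*(h - 2)*(h - 3)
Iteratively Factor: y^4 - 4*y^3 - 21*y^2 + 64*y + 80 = (y - 4)*(y^3 - 21*y - 20) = (y - 4)*(y + 4)*(y^2 - 4*y - 5) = (y - 4)*(y + 1)*(y + 4)*(y - 5)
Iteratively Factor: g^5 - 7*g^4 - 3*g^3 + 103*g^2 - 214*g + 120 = (g + 4)*(g^4 - 11*g^3 + 41*g^2 - 61*g + 30) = (g - 1)*(g + 4)*(g^3 - 10*g^2 + 31*g - 30) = (g - 5)*(g - 1)*(g + 4)*(g^2 - 5*g + 6) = (g - 5)*(g - 3)*(g - 1)*(g + 4)*(g - 2)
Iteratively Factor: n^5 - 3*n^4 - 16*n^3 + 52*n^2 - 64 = (n + 4)*(n^4 - 7*n^3 + 12*n^2 + 4*n - 16) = (n - 2)*(n + 4)*(n^3 - 5*n^2 + 2*n + 8) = (n - 2)^2*(n + 4)*(n^2 - 3*n - 4) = (n - 2)^2*(n + 1)*(n + 4)*(n - 4)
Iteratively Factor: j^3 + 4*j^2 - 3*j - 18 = (j - 2)*(j^2 + 6*j + 9) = (j - 2)*(j + 3)*(j + 3)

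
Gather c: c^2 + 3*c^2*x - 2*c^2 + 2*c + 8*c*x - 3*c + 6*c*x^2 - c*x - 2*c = c^2*(3*x - 1) + c*(6*x^2 + 7*x - 3)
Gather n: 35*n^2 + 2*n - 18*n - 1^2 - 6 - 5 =35*n^2 - 16*n - 12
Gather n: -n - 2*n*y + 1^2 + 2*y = n*(-2*y - 1) + 2*y + 1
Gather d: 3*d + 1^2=3*d + 1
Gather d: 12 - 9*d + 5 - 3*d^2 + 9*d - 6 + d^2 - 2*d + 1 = -2*d^2 - 2*d + 12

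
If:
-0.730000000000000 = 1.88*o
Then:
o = -0.39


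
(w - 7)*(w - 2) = w^2 - 9*w + 14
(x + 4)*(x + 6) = x^2 + 10*x + 24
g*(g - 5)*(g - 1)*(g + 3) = g^4 - 3*g^3 - 13*g^2 + 15*g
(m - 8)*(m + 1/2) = m^2 - 15*m/2 - 4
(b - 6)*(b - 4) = b^2 - 10*b + 24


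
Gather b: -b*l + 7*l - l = -b*l + 6*l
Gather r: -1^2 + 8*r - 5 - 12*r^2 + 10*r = -12*r^2 + 18*r - 6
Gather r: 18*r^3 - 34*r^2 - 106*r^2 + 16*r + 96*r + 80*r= 18*r^3 - 140*r^2 + 192*r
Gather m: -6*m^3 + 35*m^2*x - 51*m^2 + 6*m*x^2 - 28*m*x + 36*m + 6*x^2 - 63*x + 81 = -6*m^3 + m^2*(35*x - 51) + m*(6*x^2 - 28*x + 36) + 6*x^2 - 63*x + 81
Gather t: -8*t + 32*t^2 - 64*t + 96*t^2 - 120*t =128*t^2 - 192*t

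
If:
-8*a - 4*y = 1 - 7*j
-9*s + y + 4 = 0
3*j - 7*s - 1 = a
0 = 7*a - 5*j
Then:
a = 235/171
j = 329/171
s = 83/171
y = 7/19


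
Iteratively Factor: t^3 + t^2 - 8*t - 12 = (t + 2)*(t^2 - t - 6) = (t + 2)^2*(t - 3)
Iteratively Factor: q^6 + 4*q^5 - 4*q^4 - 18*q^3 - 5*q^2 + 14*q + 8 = (q - 2)*(q^5 + 6*q^4 + 8*q^3 - 2*q^2 - 9*q - 4) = (q - 2)*(q - 1)*(q^4 + 7*q^3 + 15*q^2 + 13*q + 4) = (q - 2)*(q - 1)*(q + 1)*(q^3 + 6*q^2 + 9*q + 4) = (q - 2)*(q - 1)*(q + 1)^2*(q^2 + 5*q + 4) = (q - 2)*(q - 1)*(q + 1)^2*(q + 4)*(q + 1)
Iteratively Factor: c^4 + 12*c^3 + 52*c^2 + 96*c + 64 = (c + 2)*(c^3 + 10*c^2 + 32*c + 32) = (c + 2)*(c + 4)*(c^2 + 6*c + 8) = (c + 2)^2*(c + 4)*(c + 4)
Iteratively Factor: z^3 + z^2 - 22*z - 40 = (z - 5)*(z^2 + 6*z + 8) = (z - 5)*(z + 4)*(z + 2)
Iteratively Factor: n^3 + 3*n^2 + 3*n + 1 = (n + 1)*(n^2 + 2*n + 1) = (n + 1)^2*(n + 1)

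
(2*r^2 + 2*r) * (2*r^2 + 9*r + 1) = 4*r^4 + 22*r^3 + 20*r^2 + 2*r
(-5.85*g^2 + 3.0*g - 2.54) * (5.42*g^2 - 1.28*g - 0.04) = -31.707*g^4 + 23.748*g^3 - 17.3728*g^2 + 3.1312*g + 0.1016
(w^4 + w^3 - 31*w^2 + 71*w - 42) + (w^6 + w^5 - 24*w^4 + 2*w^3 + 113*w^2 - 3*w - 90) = w^6 + w^5 - 23*w^4 + 3*w^3 + 82*w^2 + 68*w - 132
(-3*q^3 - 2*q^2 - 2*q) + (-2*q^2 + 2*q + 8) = -3*q^3 - 4*q^2 + 8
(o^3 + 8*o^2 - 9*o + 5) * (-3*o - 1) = -3*o^4 - 25*o^3 + 19*o^2 - 6*o - 5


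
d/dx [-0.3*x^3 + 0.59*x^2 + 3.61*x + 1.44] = -0.9*x^2 + 1.18*x + 3.61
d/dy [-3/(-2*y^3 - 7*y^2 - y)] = 3*(-6*y^2 - 14*y - 1)/(y^2*(2*y^2 + 7*y + 1)^2)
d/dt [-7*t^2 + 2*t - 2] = 2 - 14*t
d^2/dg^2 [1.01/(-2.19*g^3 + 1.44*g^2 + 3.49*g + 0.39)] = ((13.2714*g - 2.9088)*(-2.19*g^3 + 1.44*g^2 + 3.49*g + 0.39) + 1.01*(-13.14*g^2 + 5.76*g + 6.98)*(-6.57*g^2 + 2.88*g + 3.49))/(-2.19*g^3 + 1.44*g^2 + 3.49*g + 0.39)^3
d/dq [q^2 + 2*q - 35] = 2*q + 2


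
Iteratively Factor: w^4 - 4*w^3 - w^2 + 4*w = (w)*(w^3 - 4*w^2 - w + 4) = w*(w - 4)*(w^2 - 1) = w*(w - 4)*(w + 1)*(w - 1)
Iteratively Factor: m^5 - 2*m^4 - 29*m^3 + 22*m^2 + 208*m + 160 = (m - 5)*(m^4 + 3*m^3 - 14*m^2 - 48*m - 32) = (m - 5)*(m + 2)*(m^3 + m^2 - 16*m - 16) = (m - 5)*(m - 4)*(m + 2)*(m^2 + 5*m + 4) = (m - 5)*(m - 4)*(m + 2)*(m + 4)*(m + 1)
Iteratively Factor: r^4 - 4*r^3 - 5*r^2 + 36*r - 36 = (r - 2)*(r^3 - 2*r^2 - 9*r + 18) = (r - 2)^2*(r^2 - 9) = (r - 3)*(r - 2)^2*(r + 3)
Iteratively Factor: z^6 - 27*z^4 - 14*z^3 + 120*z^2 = (z - 2)*(z^5 + 2*z^4 - 23*z^3 - 60*z^2) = (z - 2)*(z + 4)*(z^4 - 2*z^3 - 15*z^2) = (z - 5)*(z - 2)*(z + 4)*(z^3 + 3*z^2) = z*(z - 5)*(z - 2)*(z + 4)*(z^2 + 3*z) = z*(z - 5)*(z - 2)*(z + 3)*(z + 4)*(z)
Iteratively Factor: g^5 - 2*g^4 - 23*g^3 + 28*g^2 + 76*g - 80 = (g + 2)*(g^4 - 4*g^3 - 15*g^2 + 58*g - 40) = (g - 5)*(g + 2)*(g^3 + g^2 - 10*g + 8) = (g - 5)*(g - 1)*(g + 2)*(g^2 + 2*g - 8) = (g - 5)*(g - 2)*(g - 1)*(g + 2)*(g + 4)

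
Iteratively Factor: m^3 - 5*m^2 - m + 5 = (m - 5)*(m^2 - 1) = (m - 5)*(m + 1)*(m - 1)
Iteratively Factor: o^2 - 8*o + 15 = (o - 3)*(o - 5)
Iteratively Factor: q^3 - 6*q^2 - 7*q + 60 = (q - 4)*(q^2 - 2*q - 15) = (q - 4)*(q + 3)*(q - 5)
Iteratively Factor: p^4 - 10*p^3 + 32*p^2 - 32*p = (p - 2)*(p^3 - 8*p^2 + 16*p) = p*(p - 2)*(p^2 - 8*p + 16) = p*(p - 4)*(p - 2)*(p - 4)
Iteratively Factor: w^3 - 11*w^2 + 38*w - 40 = (w - 4)*(w^2 - 7*w + 10) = (w - 5)*(w - 4)*(w - 2)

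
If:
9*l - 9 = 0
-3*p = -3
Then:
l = 1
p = 1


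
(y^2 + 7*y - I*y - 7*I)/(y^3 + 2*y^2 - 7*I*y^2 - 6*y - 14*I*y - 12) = (y + 7)/(y^2 + y*(2 - 6*I) - 12*I)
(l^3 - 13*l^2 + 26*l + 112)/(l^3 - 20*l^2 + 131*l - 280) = (l + 2)/(l - 5)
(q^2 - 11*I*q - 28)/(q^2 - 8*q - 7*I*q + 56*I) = (q - 4*I)/(q - 8)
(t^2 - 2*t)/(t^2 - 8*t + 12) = t/(t - 6)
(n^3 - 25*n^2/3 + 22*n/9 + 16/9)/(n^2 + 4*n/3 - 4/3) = (3*n^2 - 23*n - 8)/(3*(n + 2))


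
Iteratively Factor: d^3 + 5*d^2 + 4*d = (d + 4)*(d^2 + d) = d*(d + 4)*(d + 1)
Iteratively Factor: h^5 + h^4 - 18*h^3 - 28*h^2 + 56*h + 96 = (h + 2)*(h^4 - h^3 - 16*h^2 + 4*h + 48) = (h - 2)*(h + 2)*(h^3 + h^2 - 14*h - 24) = (h - 2)*(h + 2)^2*(h^2 - h - 12) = (h - 4)*(h - 2)*(h + 2)^2*(h + 3)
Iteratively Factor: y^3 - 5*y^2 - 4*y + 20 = (y - 2)*(y^2 - 3*y - 10) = (y - 5)*(y - 2)*(y + 2)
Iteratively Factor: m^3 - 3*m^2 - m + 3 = (m + 1)*(m^2 - 4*m + 3) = (m - 3)*(m + 1)*(m - 1)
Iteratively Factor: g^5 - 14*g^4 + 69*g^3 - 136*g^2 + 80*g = (g - 1)*(g^4 - 13*g^3 + 56*g^2 - 80*g) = g*(g - 1)*(g^3 - 13*g^2 + 56*g - 80) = g*(g - 5)*(g - 1)*(g^2 - 8*g + 16) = g*(g - 5)*(g - 4)*(g - 1)*(g - 4)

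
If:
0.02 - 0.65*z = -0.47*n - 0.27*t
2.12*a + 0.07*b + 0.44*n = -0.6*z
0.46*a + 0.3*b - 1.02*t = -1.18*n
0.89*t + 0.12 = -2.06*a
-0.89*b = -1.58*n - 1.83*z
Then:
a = 0.30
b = -1.86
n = -0.37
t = -0.84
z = -0.58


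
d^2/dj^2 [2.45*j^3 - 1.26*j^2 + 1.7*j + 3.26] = 14.7*j - 2.52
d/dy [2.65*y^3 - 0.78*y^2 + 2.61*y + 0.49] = 7.95*y^2 - 1.56*y + 2.61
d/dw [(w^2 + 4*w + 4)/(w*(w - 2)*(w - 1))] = (-w^4 - 8*w^3 + 2*w^2 + 24*w - 8)/(w^2*(w^4 - 6*w^3 + 13*w^2 - 12*w + 4))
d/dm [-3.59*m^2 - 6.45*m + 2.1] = -7.18*m - 6.45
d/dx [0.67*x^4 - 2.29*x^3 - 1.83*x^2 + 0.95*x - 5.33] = 2.68*x^3 - 6.87*x^2 - 3.66*x + 0.95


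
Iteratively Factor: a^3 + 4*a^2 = (a + 4)*(a^2) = a*(a + 4)*(a)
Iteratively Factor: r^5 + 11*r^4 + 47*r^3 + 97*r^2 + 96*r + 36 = (r + 2)*(r^4 + 9*r^3 + 29*r^2 + 39*r + 18) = (r + 2)^2*(r^3 + 7*r^2 + 15*r + 9) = (r + 1)*(r + 2)^2*(r^2 + 6*r + 9) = (r + 1)*(r + 2)^2*(r + 3)*(r + 3)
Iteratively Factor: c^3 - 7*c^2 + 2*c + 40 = (c + 2)*(c^2 - 9*c + 20) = (c - 4)*(c + 2)*(c - 5)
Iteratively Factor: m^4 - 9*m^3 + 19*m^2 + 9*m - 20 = (m + 1)*(m^3 - 10*m^2 + 29*m - 20) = (m - 1)*(m + 1)*(m^2 - 9*m + 20) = (m - 5)*(m - 1)*(m + 1)*(m - 4)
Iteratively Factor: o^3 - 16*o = (o)*(o^2 - 16) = o*(o + 4)*(o - 4)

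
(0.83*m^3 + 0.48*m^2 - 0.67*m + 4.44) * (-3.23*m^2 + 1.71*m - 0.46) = -2.6809*m^5 - 0.1311*m^4 + 2.6031*m^3 - 15.7077*m^2 + 7.9006*m - 2.0424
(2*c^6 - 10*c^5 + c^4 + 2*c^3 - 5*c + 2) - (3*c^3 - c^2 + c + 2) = 2*c^6 - 10*c^5 + c^4 - c^3 + c^2 - 6*c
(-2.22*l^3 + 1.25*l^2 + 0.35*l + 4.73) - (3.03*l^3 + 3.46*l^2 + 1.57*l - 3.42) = -5.25*l^3 - 2.21*l^2 - 1.22*l + 8.15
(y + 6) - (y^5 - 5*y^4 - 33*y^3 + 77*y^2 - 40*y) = -y^5 + 5*y^4 + 33*y^3 - 77*y^2 + 41*y + 6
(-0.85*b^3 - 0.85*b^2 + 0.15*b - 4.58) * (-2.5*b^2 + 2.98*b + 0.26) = 2.125*b^5 - 0.408*b^4 - 3.129*b^3 + 11.676*b^2 - 13.6094*b - 1.1908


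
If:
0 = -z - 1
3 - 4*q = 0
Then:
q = 3/4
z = -1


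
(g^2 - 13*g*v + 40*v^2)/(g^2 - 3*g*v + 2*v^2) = (g^2 - 13*g*v + 40*v^2)/(g^2 - 3*g*v + 2*v^2)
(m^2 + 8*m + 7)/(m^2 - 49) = (m + 1)/(m - 7)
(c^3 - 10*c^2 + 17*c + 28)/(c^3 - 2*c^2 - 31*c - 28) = (c - 4)/(c + 4)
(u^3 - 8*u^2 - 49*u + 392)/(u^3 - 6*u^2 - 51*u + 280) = (u - 7)/(u - 5)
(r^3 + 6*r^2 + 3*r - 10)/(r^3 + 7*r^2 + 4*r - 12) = (r + 5)/(r + 6)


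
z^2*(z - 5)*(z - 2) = z^4 - 7*z^3 + 10*z^2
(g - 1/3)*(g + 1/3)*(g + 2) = g^3 + 2*g^2 - g/9 - 2/9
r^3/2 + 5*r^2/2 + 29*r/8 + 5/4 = (r/2 + 1)*(r + 1/2)*(r + 5/2)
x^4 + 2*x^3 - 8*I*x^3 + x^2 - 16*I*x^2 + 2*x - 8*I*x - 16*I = (x + 2)*(x - 8*I)*(x - I)*(x + I)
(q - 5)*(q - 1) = q^2 - 6*q + 5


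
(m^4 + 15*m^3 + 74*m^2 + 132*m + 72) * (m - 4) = m^5 + 11*m^4 + 14*m^3 - 164*m^2 - 456*m - 288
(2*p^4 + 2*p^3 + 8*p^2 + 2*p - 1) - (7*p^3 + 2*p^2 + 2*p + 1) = 2*p^4 - 5*p^3 + 6*p^2 - 2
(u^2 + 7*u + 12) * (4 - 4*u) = -4*u^3 - 24*u^2 - 20*u + 48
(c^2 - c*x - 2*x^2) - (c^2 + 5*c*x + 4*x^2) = -6*c*x - 6*x^2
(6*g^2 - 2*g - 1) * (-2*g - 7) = -12*g^3 - 38*g^2 + 16*g + 7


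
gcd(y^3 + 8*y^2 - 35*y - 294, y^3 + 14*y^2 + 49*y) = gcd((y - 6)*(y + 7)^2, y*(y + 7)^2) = y^2 + 14*y + 49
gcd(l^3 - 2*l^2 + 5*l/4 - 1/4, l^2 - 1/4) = l - 1/2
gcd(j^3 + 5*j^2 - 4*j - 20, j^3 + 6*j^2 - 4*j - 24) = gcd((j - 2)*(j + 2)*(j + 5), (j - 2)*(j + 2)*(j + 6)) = j^2 - 4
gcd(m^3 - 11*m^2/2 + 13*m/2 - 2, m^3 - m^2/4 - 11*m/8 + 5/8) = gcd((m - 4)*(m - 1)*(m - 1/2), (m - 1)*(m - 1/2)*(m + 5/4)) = m^2 - 3*m/2 + 1/2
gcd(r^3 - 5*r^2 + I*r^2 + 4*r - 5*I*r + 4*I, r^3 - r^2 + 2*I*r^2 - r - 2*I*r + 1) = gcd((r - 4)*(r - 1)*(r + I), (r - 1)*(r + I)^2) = r^2 + r*(-1 + I) - I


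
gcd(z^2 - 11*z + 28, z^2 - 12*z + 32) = z - 4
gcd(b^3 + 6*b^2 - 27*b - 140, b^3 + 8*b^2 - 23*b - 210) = b^2 + 2*b - 35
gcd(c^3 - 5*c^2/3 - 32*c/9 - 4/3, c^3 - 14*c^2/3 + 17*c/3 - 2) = c - 3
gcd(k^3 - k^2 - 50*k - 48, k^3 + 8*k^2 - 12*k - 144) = k + 6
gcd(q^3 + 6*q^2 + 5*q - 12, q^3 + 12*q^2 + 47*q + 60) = q^2 + 7*q + 12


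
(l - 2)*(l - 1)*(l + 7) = l^3 + 4*l^2 - 19*l + 14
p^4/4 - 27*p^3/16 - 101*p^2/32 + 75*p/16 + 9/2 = (p/4 + 1/2)*(p - 8)*(p - 3/2)*(p + 3/4)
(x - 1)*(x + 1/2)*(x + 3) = x^3 + 5*x^2/2 - 2*x - 3/2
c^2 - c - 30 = (c - 6)*(c + 5)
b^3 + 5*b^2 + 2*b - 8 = (b - 1)*(b + 2)*(b + 4)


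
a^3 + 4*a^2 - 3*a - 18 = (a - 2)*(a + 3)^2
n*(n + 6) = n^2 + 6*n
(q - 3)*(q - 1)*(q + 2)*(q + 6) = q^4 + 4*q^3 - 17*q^2 - 24*q + 36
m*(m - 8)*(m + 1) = m^3 - 7*m^2 - 8*m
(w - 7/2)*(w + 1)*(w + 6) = w^3 + 7*w^2/2 - 37*w/2 - 21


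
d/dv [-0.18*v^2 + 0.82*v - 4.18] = 0.82 - 0.36*v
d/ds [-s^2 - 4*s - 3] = -2*s - 4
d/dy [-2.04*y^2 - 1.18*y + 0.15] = -4.08*y - 1.18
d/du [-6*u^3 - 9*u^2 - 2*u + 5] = -18*u^2 - 18*u - 2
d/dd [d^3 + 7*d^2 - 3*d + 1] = 3*d^2 + 14*d - 3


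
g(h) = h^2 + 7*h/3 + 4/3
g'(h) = 2*h + 7/3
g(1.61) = 7.68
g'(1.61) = 5.55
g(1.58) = 7.52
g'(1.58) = 5.49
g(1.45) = 6.82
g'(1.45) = 5.23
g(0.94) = 4.41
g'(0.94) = 4.21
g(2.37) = 12.48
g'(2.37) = 7.07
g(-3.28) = 4.44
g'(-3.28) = -4.23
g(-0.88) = 0.05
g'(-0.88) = 0.57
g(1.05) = 4.89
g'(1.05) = 4.43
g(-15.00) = 191.33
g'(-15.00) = -27.67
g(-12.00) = 117.33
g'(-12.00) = -21.67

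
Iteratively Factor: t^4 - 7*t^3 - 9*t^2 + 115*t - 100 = (t - 1)*(t^3 - 6*t^2 - 15*t + 100) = (t - 5)*(t - 1)*(t^2 - t - 20) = (t - 5)^2*(t - 1)*(t + 4)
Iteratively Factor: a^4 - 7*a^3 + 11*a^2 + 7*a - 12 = (a - 3)*(a^3 - 4*a^2 - a + 4) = (a - 4)*(a - 3)*(a^2 - 1) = (a - 4)*(a - 3)*(a - 1)*(a + 1)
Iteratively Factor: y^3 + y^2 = (y)*(y^2 + y) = y*(y + 1)*(y)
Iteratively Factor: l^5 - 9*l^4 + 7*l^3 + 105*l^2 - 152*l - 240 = (l + 3)*(l^4 - 12*l^3 + 43*l^2 - 24*l - 80) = (l - 5)*(l + 3)*(l^3 - 7*l^2 + 8*l + 16) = (l - 5)*(l + 1)*(l + 3)*(l^2 - 8*l + 16) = (l - 5)*(l - 4)*(l + 1)*(l + 3)*(l - 4)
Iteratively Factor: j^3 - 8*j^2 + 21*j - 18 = (j - 3)*(j^2 - 5*j + 6) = (j - 3)^2*(j - 2)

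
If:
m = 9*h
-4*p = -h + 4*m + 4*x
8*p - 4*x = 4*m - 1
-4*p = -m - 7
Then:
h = -11/13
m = -99/13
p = -2/13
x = 393/52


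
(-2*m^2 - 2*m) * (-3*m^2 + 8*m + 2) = 6*m^4 - 10*m^3 - 20*m^2 - 4*m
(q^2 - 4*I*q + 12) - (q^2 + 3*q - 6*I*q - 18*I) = -3*q + 2*I*q + 12 + 18*I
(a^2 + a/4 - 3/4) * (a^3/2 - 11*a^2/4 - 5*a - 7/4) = a^5/2 - 21*a^4/8 - 97*a^3/16 - 15*a^2/16 + 53*a/16 + 21/16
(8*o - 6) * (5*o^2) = 40*o^3 - 30*o^2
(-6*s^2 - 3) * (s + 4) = -6*s^3 - 24*s^2 - 3*s - 12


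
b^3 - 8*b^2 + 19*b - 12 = (b - 4)*(b - 3)*(b - 1)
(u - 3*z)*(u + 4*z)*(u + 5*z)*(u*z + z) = u^4*z + 6*u^3*z^2 + u^3*z - 7*u^2*z^3 + 6*u^2*z^2 - 60*u*z^4 - 7*u*z^3 - 60*z^4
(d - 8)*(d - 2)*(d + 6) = d^3 - 4*d^2 - 44*d + 96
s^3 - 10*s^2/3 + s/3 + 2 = (s - 3)*(s - 1)*(s + 2/3)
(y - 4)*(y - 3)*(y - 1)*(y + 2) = y^4 - 6*y^3 + 3*y^2 + 26*y - 24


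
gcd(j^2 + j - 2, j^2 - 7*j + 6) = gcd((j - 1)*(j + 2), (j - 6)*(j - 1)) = j - 1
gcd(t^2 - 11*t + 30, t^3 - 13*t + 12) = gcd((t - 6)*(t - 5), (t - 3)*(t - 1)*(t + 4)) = 1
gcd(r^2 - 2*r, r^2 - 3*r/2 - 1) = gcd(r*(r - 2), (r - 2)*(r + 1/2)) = r - 2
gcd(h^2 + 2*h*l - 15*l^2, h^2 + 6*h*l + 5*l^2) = h + 5*l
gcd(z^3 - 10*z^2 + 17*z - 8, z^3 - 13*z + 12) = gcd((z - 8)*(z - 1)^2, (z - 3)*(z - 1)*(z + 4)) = z - 1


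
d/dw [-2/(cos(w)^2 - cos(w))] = 2*(sin(w)/cos(w)^2 - 2*tan(w))/(cos(w) - 1)^2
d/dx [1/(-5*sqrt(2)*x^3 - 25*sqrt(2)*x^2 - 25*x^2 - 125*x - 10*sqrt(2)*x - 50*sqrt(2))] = (3*sqrt(2)*x^2 + 10*x + 10*sqrt(2)*x + 2*sqrt(2) + 25)/(5*(sqrt(2)*x^3 + 5*x^2 + 5*sqrt(2)*x^2 + 2*sqrt(2)*x + 25*x + 10*sqrt(2))^2)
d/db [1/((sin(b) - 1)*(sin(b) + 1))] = -2*sin(b)/cos(b)^3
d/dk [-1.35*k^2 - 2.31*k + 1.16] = -2.7*k - 2.31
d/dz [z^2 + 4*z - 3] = 2*z + 4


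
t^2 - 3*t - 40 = (t - 8)*(t + 5)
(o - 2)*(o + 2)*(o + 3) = o^3 + 3*o^2 - 4*o - 12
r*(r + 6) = r^2 + 6*r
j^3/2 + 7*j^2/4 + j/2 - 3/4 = (j/2 + 1/2)*(j - 1/2)*(j + 3)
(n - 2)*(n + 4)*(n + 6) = n^3 + 8*n^2 + 4*n - 48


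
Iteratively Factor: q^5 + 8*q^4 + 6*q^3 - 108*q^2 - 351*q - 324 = (q + 3)*(q^4 + 5*q^3 - 9*q^2 - 81*q - 108) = (q - 4)*(q + 3)*(q^3 + 9*q^2 + 27*q + 27) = (q - 4)*(q + 3)^2*(q^2 + 6*q + 9) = (q - 4)*(q + 3)^3*(q + 3)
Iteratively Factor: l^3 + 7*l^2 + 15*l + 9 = (l + 3)*(l^2 + 4*l + 3) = (l + 1)*(l + 3)*(l + 3)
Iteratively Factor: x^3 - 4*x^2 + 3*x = (x)*(x^2 - 4*x + 3) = x*(x - 3)*(x - 1)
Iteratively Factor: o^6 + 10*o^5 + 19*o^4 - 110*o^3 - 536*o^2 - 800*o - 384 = (o + 4)*(o^5 + 6*o^4 - 5*o^3 - 90*o^2 - 176*o - 96) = (o + 4)^2*(o^4 + 2*o^3 - 13*o^2 - 38*o - 24) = (o + 1)*(o + 4)^2*(o^3 + o^2 - 14*o - 24) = (o + 1)*(o + 2)*(o + 4)^2*(o^2 - o - 12) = (o - 4)*(o + 1)*(o + 2)*(o + 4)^2*(o + 3)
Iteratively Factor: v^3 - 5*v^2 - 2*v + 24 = (v - 3)*(v^2 - 2*v - 8) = (v - 4)*(v - 3)*(v + 2)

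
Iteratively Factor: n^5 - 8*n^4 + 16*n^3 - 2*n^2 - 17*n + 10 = (n - 1)*(n^4 - 7*n^3 + 9*n^2 + 7*n - 10) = (n - 1)^2*(n^3 - 6*n^2 + 3*n + 10) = (n - 5)*(n - 1)^2*(n^2 - n - 2) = (n - 5)*(n - 1)^2*(n + 1)*(n - 2)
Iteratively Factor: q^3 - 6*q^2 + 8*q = (q)*(q^2 - 6*q + 8) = q*(q - 2)*(q - 4)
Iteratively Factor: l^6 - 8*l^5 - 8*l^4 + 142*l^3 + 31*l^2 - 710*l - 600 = (l - 5)*(l^5 - 3*l^4 - 23*l^3 + 27*l^2 + 166*l + 120) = (l - 5)*(l + 2)*(l^4 - 5*l^3 - 13*l^2 + 53*l + 60) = (l - 5)*(l + 1)*(l + 2)*(l^3 - 6*l^2 - 7*l + 60) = (l - 5)*(l + 1)*(l + 2)*(l + 3)*(l^2 - 9*l + 20) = (l - 5)^2*(l + 1)*(l + 2)*(l + 3)*(l - 4)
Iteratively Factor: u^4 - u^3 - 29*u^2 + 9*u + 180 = (u - 5)*(u^3 + 4*u^2 - 9*u - 36) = (u - 5)*(u - 3)*(u^2 + 7*u + 12) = (u - 5)*(u - 3)*(u + 4)*(u + 3)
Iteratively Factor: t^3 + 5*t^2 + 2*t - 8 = (t + 2)*(t^2 + 3*t - 4) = (t + 2)*(t + 4)*(t - 1)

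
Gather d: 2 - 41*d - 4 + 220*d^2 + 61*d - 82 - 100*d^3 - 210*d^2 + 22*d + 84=-100*d^3 + 10*d^2 + 42*d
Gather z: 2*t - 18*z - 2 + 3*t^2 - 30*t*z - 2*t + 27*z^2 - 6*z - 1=3*t^2 + 27*z^2 + z*(-30*t - 24) - 3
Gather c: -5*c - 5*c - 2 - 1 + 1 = -10*c - 2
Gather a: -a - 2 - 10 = -a - 12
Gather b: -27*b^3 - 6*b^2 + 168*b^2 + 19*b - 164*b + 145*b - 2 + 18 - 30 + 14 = -27*b^3 + 162*b^2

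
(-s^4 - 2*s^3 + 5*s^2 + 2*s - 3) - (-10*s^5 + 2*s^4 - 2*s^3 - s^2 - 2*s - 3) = 10*s^5 - 3*s^4 + 6*s^2 + 4*s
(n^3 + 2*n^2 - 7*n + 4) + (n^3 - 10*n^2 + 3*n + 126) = 2*n^3 - 8*n^2 - 4*n + 130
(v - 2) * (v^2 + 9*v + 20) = v^3 + 7*v^2 + 2*v - 40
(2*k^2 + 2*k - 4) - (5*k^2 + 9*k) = -3*k^2 - 7*k - 4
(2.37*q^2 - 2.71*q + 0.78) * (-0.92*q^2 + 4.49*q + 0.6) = -2.1804*q^4 + 13.1345*q^3 - 11.4635*q^2 + 1.8762*q + 0.468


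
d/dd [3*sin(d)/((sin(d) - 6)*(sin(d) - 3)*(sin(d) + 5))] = 6*(-sin(d)^3 + 2*sin(d)^2 + 45)*cos(d)/((sin(d) - 6)^2*(sin(d) - 3)^2*(sin(d) + 5)^2)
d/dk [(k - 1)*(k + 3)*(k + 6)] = 3*k^2 + 16*k + 9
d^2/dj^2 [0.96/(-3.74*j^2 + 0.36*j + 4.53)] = (-26.856192*j^2 + 2.585088*j + 0.96*(7.48*j - 0.36)*(14.96*j - 0.72) + 32.529024)/(-3.74*j^2 + 0.36*j + 4.53)^3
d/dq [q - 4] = 1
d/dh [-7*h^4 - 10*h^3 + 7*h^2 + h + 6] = -28*h^3 - 30*h^2 + 14*h + 1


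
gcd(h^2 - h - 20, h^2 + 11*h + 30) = 1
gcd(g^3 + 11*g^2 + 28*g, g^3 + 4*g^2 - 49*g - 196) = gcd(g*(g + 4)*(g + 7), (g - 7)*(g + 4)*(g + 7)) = g^2 + 11*g + 28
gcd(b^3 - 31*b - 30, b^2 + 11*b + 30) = b + 5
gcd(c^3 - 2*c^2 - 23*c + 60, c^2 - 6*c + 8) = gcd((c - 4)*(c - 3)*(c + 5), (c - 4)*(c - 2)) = c - 4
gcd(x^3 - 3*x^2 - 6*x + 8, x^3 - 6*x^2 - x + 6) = x - 1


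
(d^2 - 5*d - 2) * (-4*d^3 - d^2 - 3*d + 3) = -4*d^5 + 19*d^4 + 10*d^3 + 20*d^2 - 9*d - 6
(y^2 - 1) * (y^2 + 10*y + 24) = y^4 + 10*y^3 + 23*y^2 - 10*y - 24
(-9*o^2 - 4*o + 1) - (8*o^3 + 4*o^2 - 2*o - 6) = -8*o^3 - 13*o^2 - 2*o + 7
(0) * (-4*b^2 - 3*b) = 0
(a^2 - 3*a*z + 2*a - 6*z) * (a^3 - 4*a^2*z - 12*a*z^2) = a^5 - 7*a^4*z + 2*a^4 - 14*a^3*z + 36*a^2*z^3 + 72*a*z^3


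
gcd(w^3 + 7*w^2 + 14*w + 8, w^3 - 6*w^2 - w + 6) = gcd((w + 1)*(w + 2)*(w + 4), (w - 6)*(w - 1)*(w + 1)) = w + 1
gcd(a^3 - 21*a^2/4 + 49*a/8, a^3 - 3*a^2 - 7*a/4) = a^2 - 7*a/2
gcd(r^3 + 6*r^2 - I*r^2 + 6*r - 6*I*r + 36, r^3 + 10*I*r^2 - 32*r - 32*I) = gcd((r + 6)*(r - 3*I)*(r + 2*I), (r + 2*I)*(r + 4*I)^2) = r + 2*I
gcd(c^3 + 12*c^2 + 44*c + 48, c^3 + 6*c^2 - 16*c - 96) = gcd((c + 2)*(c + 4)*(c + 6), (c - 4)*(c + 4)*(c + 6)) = c^2 + 10*c + 24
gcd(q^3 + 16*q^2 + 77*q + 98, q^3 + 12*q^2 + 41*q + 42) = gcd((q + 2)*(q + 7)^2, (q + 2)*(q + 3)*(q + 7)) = q^2 + 9*q + 14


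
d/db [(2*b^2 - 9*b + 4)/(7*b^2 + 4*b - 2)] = (71*b^2 - 64*b + 2)/(49*b^4 + 56*b^3 - 12*b^2 - 16*b + 4)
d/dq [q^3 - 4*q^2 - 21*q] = 3*q^2 - 8*q - 21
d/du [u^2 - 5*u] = 2*u - 5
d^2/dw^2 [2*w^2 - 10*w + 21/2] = 4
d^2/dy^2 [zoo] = 0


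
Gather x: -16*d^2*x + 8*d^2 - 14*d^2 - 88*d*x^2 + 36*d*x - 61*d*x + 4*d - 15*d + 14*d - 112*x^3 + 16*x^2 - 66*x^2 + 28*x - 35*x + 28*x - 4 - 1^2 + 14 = -6*d^2 + 3*d - 112*x^3 + x^2*(-88*d - 50) + x*(-16*d^2 - 25*d + 21) + 9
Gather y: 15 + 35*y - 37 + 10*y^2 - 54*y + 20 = 10*y^2 - 19*y - 2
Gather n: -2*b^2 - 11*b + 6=-2*b^2 - 11*b + 6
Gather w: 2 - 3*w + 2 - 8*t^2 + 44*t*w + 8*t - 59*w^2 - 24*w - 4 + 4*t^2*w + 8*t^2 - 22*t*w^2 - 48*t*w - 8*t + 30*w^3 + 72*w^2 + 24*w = 30*w^3 + w^2*(13 - 22*t) + w*(4*t^2 - 4*t - 3)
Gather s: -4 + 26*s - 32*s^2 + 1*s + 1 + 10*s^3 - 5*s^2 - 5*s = 10*s^3 - 37*s^2 + 22*s - 3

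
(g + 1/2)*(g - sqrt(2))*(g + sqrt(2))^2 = g^4 + g^3/2 + sqrt(2)*g^3 - 2*g^2 + sqrt(2)*g^2/2 - 2*sqrt(2)*g - g - sqrt(2)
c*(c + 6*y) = c^2 + 6*c*y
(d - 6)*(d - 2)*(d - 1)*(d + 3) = d^4 - 6*d^3 - 7*d^2 + 48*d - 36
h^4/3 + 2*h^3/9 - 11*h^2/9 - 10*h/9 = h*(h/3 + 1/3)*(h - 2)*(h + 5/3)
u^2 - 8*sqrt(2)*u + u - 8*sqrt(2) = (u + 1)*(u - 8*sqrt(2))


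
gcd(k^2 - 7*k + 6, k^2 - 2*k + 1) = k - 1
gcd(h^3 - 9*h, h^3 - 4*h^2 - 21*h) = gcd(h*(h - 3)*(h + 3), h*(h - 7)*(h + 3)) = h^2 + 3*h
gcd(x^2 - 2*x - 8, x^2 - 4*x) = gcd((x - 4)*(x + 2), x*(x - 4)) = x - 4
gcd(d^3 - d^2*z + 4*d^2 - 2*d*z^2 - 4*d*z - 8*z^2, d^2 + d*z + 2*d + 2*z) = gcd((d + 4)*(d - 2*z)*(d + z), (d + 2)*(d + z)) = d + z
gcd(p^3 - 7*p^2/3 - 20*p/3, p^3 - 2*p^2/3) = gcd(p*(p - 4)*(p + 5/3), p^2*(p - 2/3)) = p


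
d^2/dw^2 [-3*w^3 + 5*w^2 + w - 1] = 10 - 18*w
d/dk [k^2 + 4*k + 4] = 2*k + 4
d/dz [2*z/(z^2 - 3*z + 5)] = 2*(5 - z^2)/(z^4 - 6*z^3 + 19*z^2 - 30*z + 25)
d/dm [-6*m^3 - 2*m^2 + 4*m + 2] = -18*m^2 - 4*m + 4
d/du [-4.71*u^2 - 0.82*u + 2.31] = -9.42*u - 0.82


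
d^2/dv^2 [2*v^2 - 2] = 4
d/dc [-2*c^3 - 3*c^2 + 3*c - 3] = -6*c^2 - 6*c + 3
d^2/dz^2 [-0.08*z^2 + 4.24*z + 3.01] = -0.160000000000000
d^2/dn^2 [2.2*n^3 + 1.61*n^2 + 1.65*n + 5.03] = 13.2*n + 3.22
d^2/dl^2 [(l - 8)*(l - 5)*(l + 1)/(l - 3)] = 2*(l^3 - 9*l^2 + 27*l + 13)/(l^3 - 9*l^2 + 27*l - 27)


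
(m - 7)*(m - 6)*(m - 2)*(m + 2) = m^4 - 13*m^3 + 38*m^2 + 52*m - 168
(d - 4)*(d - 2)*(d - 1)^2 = d^4 - 8*d^3 + 21*d^2 - 22*d + 8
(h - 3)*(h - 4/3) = h^2 - 13*h/3 + 4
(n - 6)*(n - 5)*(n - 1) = n^3 - 12*n^2 + 41*n - 30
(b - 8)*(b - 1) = b^2 - 9*b + 8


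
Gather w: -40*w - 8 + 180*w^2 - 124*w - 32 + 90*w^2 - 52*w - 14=270*w^2 - 216*w - 54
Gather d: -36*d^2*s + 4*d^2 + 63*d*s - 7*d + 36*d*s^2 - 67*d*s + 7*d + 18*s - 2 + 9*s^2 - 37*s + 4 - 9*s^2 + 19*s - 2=d^2*(4 - 36*s) + d*(36*s^2 - 4*s)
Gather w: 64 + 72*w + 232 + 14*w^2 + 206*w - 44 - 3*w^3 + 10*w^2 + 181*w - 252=-3*w^3 + 24*w^2 + 459*w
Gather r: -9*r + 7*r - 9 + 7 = -2*r - 2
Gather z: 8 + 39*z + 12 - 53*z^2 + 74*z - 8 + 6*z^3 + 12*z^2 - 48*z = 6*z^3 - 41*z^2 + 65*z + 12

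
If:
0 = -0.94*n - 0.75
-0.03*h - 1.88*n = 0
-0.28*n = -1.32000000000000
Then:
No Solution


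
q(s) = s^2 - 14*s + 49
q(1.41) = 31.25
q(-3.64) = 113.21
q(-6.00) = 169.00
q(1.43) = 31.02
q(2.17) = 23.33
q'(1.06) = -11.88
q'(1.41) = -11.18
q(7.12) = 0.01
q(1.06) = 35.28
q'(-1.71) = -17.42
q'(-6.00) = -26.00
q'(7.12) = 0.24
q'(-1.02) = -16.04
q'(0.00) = -14.00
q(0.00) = 49.00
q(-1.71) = 75.86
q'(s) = 2*s - 14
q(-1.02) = 64.32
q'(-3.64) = -21.28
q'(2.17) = -9.66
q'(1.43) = -11.14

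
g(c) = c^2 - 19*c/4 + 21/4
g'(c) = 2*c - 19/4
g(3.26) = 0.39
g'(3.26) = 1.77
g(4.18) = 2.87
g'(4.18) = 3.61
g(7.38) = 24.66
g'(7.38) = 10.01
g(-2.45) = 22.89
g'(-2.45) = -9.65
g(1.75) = 0.00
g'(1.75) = -1.25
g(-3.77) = 37.37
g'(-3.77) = -12.29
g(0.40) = 3.51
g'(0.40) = -3.95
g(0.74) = 2.28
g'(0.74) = -3.27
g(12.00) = 92.25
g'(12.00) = 19.25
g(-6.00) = 69.75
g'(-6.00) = -16.75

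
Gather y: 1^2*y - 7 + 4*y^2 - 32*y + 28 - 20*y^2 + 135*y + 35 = -16*y^2 + 104*y + 56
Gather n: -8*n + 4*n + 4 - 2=2 - 4*n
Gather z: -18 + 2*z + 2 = 2*z - 16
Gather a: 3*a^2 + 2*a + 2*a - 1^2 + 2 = 3*a^2 + 4*a + 1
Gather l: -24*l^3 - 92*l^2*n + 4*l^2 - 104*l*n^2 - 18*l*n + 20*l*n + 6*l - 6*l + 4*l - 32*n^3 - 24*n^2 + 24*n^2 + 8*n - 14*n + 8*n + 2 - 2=-24*l^3 + l^2*(4 - 92*n) + l*(-104*n^2 + 2*n + 4) - 32*n^3 + 2*n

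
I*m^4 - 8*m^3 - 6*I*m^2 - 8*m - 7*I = (m + I)^2*(m + 7*I)*(I*m + 1)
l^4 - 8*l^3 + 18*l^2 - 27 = (l - 3)^3*(l + 1)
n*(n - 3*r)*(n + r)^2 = n^4 - n^3*r - 5*n^2*r^2 - 3*n*r^3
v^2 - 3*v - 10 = (v - 5)*(v + 2)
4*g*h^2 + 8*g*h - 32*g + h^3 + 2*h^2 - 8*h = (4*g + h)*(h - 2)*(h + 4)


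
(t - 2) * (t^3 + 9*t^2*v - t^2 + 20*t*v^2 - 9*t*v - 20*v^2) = t^4 + 9*t^3*v - 3*t^3 + 20*t^2*v^2 - 27*t^2*v + 2*t^2 - 60*t*v^2 + 18*t*v + 40*v^2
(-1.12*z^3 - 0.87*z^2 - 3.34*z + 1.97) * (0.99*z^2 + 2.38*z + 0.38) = -1.1088*z^5 - 3.5269*z^4 - 5.8028*z^3 - 6.3295*z^2 + 3.4194*z + 0.7486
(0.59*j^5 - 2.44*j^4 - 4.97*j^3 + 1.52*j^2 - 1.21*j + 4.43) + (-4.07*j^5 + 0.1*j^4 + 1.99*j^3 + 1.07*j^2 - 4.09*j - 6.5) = -3.48*j^5 - 2.34*j^4 - 2.98*j^3 + 2.59*j^2 - 5.3*j - 2.07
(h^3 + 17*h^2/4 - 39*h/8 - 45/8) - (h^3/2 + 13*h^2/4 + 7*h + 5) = h^3/2 + h^2 - 95*h/8 - 85/8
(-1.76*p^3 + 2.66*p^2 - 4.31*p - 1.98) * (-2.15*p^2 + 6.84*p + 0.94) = 3.784*p^5 - 17.7574*p^4 + 25.8065*p^3 - 22.723*p^2 - 17.5946*p - 1.8612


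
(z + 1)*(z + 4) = z^2 + 5*z + 4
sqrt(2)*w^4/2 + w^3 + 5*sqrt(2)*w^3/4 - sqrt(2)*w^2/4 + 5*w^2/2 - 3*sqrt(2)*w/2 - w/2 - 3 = (w - 1)*(w + 3/2)*(w + sqrt(2))*(sqrt(2)*w/2 + sqrt(2))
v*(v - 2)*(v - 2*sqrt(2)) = v^3 - 2*sqrt(2)*v^2 - 2*v^2 + 4*sqrt(2)*v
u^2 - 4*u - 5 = (u - 5)*(u + 1)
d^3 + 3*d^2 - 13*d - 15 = (d - 3)*(d + 1)*(d + 5)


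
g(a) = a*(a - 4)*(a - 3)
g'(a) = a*(a - 4) + a*(a - 3) + (a - 4)*(a - 3)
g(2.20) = 3.17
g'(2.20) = -4.28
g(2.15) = 3.38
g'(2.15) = -4.23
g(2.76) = 0.82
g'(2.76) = -3.79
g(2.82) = 0.60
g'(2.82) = -3.62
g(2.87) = 0.42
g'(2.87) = -3.47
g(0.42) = 3.88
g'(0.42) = 6.65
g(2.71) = 1.01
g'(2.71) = -3.91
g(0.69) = 5.28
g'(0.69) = 3.77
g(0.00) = 0.00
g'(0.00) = 12.00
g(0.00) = 0.00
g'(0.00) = 12.00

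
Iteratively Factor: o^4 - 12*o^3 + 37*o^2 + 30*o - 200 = (o - 4)*(o^3 - 8*o^2 + 5*o + 50) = (o - 4)*(o + 2)*(o^2 - 10*o + 25) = (o - 5)*(o - 4)*(o + 2)*(o - 5)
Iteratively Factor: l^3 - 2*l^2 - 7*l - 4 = (l + 1)*(l^2 - 3*l - 4) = (l - 4)*(l + 1)*(l + 1)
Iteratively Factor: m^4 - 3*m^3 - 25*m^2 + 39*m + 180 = (m + 3)*(m^3 - 6*m^2 - 7*m + 60) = (m - 4)*(m + 3)*(m^2 - 2*m - 15) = (m - 5)*(m - 4)*(m + 3)*(m + 3)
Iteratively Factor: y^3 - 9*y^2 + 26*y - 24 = (y - 2)*(y^2 - 7*y + 12) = (y - 4)*(y - 2)*(y - 3)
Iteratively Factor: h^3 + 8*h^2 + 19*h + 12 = (h + 1)*(h^2 + 7*h + 12) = (h + 1)*(h + 3)*(h + 4)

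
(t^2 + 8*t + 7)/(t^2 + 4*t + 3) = (t + 7)/(t + 3)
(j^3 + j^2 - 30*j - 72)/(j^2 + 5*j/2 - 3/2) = 2*(j^2 - 2*j - 24)/(2*j - 1)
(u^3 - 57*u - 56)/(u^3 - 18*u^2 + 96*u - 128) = (u^2 + 8*u + 7)/(u^2 - 10*u + 16)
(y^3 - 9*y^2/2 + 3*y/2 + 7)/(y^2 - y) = (2*y^3 - 9*y^2 + 3*y + 14)/(2*y*(y - 1))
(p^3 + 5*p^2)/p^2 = p + 5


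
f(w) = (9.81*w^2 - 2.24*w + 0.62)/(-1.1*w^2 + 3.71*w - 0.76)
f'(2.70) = 137.14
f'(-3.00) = 0.73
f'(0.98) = 5.65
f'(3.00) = 1195.75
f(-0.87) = -2.07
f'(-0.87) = 1.59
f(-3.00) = -4.39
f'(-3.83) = 0.57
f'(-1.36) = 1.31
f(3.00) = 174.87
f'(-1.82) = 1.10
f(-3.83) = -4.92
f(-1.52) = -2.99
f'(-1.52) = 1.23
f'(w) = (2.2*w - 3.71)*(9.81*w^2 - 2.24*w + 0.62)/(-1.1*w^2 + 3.71*w - 0.76)^2 + (19.62*w - 2.24)/(-1.1*w^2 + 3.71*w - 0.76) = (33.9311*w^2 - 13.5472*w - 0.5978)/(1.21*w^4 - 8.162*w^3 + 15.4361*w^2 - 5.6392*w + 0.5776)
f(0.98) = 4.31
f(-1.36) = -2.78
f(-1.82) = -3.33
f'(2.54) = 74.93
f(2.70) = 53.38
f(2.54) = 37.16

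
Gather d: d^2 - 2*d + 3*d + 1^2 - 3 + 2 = d^2 + d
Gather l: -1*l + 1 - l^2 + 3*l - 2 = -l^2 + 2*l - 1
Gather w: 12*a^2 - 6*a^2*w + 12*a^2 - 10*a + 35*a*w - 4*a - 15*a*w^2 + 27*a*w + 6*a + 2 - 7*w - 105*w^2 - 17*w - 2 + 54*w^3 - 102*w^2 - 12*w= 24*a^2 - 8*a + 54*w^3 + w^2*(-15*a - 207) + w*(-6*a^2 + 62*a - 36)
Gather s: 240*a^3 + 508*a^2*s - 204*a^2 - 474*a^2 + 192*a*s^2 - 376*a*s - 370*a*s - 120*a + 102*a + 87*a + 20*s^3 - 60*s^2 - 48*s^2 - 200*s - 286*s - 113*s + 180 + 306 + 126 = 240*a^3 - 678*a^2 + 69*a + 20*s^3 + s^2*(192*a - 108) + s*(508*a^2 - 746*a - 599) + 612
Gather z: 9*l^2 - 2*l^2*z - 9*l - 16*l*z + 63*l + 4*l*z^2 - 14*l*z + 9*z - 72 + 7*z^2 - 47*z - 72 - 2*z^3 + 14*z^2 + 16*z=9*l^2 + 54*l - 2*z^3 + z^2*(4*l + 21) + z*(-2*l^2 - 30*l - 22) - 144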